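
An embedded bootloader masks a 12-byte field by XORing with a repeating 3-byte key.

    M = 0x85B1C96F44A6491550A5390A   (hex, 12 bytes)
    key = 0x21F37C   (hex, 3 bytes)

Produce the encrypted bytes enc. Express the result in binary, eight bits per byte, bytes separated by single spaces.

The 3-byte key repeats, so the effective keystream is 21 f3 7c 21 f3 7c 21 f3 7c 21 f3 7c.
byte 0: 85 ⊕ 21 = a4
byte 1: b1 ⊕ f3 = 42
byte 2: c9 ⊕ 7c = b5
byte 3: 6f ⊕ 21 = 4e
byte 4: 44 ⊕ f3 = b7
byte 5: a6 ⊕ 7c = da
byte 6: 49 ⊕ 21 = 68
byte 7: 15 ⊕ f3 = e6
byte 8: 50 ⊕ 7c = 2c
byte 9: a5 ⊕ 21 = 84
byte 10: 39 ⊕ f3 = ca
byte 11: 0a ⊕ 7c = 76

10100100 01000010 10110101 01001110 10110111 11011010 01101000 11100110 00101100 10000100 11001010 01110110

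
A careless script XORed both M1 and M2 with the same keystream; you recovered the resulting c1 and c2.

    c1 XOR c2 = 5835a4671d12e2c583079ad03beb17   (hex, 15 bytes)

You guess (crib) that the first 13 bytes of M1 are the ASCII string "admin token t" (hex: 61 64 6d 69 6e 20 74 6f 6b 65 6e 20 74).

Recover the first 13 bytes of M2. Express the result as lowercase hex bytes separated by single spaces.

39 51 c9 0e 73 32 96 aa e8 62 f4 f0 4f

Since c1 ⊕ c2 = M1 ⊕ M2, XORing with the guessed M1 bytes yields the corresponding M2 bytes: M2 = (c1 ⊕ c2) ⊕ M1.
byte 0:  88 XOR  97 =  57
byte 1:  53 XOR 100 =  81
byte 2: 164 XOR 109 = 201
byte 3: 103 XOR 105 =  14
byte 4:  29 XOR 110 = 115
byte 5:  18 XOR  32 =  50
byte 6: 226 XOR 116 = 150
byte 7: 197 XOR 111 = 170
byte 8: 131 XOR 107 = 232
byte 9:   7 XOR 101 =  98
byte 10: 154 XOR 110 = 244
byte 11: 208 XOR  32 = 240
byte 12:  59 XOR 116 =  79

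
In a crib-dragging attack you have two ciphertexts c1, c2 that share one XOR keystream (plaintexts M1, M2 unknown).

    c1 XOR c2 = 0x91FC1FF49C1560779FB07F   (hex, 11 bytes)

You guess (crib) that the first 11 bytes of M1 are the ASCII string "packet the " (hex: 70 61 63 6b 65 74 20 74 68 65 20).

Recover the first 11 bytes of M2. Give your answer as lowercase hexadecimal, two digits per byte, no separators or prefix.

e19d7c9ff9614003f7d55f

Since c1 ⊕ c2 = M1 ⊕ M2, XORing with the guessed M1 bytes yields the corresponding M2 bytes: M2 = (c1 ⊕ c2) ⊕ M1.
byte 0: 145 ⊕ 112 = 225
byte 1: 252 ⊕  97 = 157
byte 2:  31 ⊕  99 = 124
byte 3: 244 ⊕ 107 = 159
byte 4: 156 ⊕ 101 = 249
byte 5:  21 ⊕ 116 =  97
byte 6:  96 ⊕  32 =  64
byte 7: 119 ⊕ 116 =   3
byte 8: 159 ⊕ 104 = 247
byte 9: 176 ⊕ 101 = 213
byte 10: 127 ⊕  32 =  95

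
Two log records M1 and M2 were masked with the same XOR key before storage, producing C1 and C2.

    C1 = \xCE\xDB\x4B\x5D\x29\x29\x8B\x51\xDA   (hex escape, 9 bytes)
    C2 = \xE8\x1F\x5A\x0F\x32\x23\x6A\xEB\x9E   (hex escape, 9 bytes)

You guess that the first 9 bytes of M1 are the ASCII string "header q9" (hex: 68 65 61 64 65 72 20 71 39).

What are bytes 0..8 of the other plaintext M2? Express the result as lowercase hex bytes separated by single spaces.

First, C1 ⊕ C2 = (M1 ⊕ K) ⊕ (M2 ⊕ K) = M1 ⊕ M2, so the key drops out. Then M2 = (M1 ⊕ M2) ⊕ M1 over the first 9 bytes.
byte 0: (ce ⊕ e8) ⊕ 68 = 26 ⊕ 68 = 4e
byte 1: (db ⊕ 1f) ⊕ 65 = c4 ⊕ 65 = a1
byte 2: (4b ⊕ 5a) ⊕ 61 = 11 ⊕ 61 = 70
byte 3: (5d ⊕ 0f) ⊕ 64 = 52 ⊕ 64 = 36
byte 4: (29 ⊕ 32) ⊕ 65 = 1b ⊕ 65 = 7e
byte 5: (29 ⊕ 23) ⊕ 72 = 0a ⊕ 72 = 78
byte 6: (8b ⊕ 6a) ⊕ 20 = e1 ⊕ 20 = c1
byte 7: (51 ⊕ eb) ⊕ 71 = ba ⊕ 71 = cb
byte 8: (da ⊕ 9e) ⊕ 39 = 44 ⊕ 39 = 7d

4e a1 70 36 7e 78 c1 cb 7d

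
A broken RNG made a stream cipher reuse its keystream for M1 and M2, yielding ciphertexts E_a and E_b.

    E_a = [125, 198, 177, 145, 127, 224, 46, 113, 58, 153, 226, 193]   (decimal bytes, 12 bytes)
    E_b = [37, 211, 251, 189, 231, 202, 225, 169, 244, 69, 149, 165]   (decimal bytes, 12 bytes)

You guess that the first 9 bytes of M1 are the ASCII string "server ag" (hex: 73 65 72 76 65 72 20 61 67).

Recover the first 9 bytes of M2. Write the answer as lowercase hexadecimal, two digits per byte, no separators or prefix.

First, E_a ⊕ E_b = (M1 ⊕ K) ⊕ (M2 ⊕ K) = M1 ⊕ M2, so the key drops out. Then M2 = (M1 ⊕ M2) ⊕ M1 over the first 9 bytes.
byte 0: (7d XOR 25) XOR 73 = 58 XOR 73 = 2b
byte 1: (c6 XOR d3) XOR 65 = 15 XOR 65 = 70
byte 2: (b1 XOR fb) XOR 72 = 4a XOR 72 = 38
byte 3: (91 XOR bd) XOR 76 = 2c XOR 76 = 5a
byte 4: (7f XOR e7) XOR 65 = 98 XOR 65 = fd
byte 5: (e0 XOR ca) XOR 72 = 2a XOR 72 = 58
byte 6: (2e XOR e1) XOR 20 = cf XOR 20 = ef
byte 7: (71 XOR a9) XOR 61 = d8 XOR 61 = b9
byte 8: (3a XOR f4) XOR 67 = ce XOR 67 = a9

2b70385afd58efb9a9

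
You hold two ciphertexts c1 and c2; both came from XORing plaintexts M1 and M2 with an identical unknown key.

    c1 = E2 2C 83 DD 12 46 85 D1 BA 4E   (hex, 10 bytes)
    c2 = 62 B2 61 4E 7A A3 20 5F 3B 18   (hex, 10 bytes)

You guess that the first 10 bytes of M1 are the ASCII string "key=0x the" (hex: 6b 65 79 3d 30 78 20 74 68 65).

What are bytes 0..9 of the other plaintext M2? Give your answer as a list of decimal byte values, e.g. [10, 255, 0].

First, c1 ⊕ c2 = (M1 ⊕ K) ⊕ (M2 ⊕ K) = M1 ⊕ M2, so the key drops out. Then M2 = (M1 ⊕ M2) ⊕ M1 over the first 10 bytes.
byte 0: (e2 XOR 62) XOR 6b = 80 XOR 6b = eb
byte 1: (2c XOR b2) XOR 65 = 9e XOR 65 = fb
byte 2: (83 XOR 61) XOR 79 = e2 XOR 79 = 9b
byte 3: (dd XOR 4e) XOR 3d = 93 XOR 3d = ae
byte 4: (12 XOR 7a) XOR 30 = 68 XOR 30 = 58
byte 5: (46 XOR a3) XOR 78 = e5 XOR 78 = 9d
byte 6: (85 XOR 20) XOR 20 = a5 XOR 20 = 85
byte 7: (d1 XOR 5f) XOR 74 = 8e XOR 74 = fa
byte 8: (ba XOR 3b) XOR 68 = 81 XOR 68 = e9
byte 9: (4e XOR 18) XOR 65 = 56 XOR 65 = 33

[235, 251, 155, 174, 88, 157, 133, 250, 233, 51]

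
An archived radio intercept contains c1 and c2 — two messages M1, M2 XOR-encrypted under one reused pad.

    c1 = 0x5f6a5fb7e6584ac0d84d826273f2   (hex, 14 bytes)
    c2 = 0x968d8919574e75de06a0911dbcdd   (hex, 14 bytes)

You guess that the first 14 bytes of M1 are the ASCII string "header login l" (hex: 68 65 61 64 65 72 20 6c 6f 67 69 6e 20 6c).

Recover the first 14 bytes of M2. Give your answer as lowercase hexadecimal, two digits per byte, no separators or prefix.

First, c1 ⊕ c2 = (M1 ⊕ K) ⊕ (M2 ⊕ K) = M1 ⊕ M2, so the key drops out. Then M2 = (M1 ⊕ M2) ⊕ M1 over the first 14 bytes.
byte 0: (5f xor 96) xor 68 = c9 xor 68 = a1
byte 1: (6a xor 8d) xor 65 = e7 xor 65 = 82
byte 2: (5f xor 89) xor 61 = d6 xor 61 = b7
byte 3: (b7 xor 19) xor 64 = ae xor 64 = ca
byte 4: (e6 xor 57) xor 65 = b1 xor 65 = d4
byte 5: (58 xor 4e) xor 72 = 16 xor 72 = 64
byte 6: (4a xor 75) xor 20 = 3f xor 20 = 1f
byte 7: (c0 xor de) xor 6c = 1e xor 6c = 72
byte 8: (d8 xor 06) xor 6f = de xor 6f = b1
byte 9: (4d xor a0) xor 67 = ed xor 67 = 8a
byte 10: (82 xor 91) xor 69 = 13 xor 69 = 7a
byte 11: (62 xor 1d) xor 6e = 7f xor 6e = 11
byte 12: (73 xor bc) xor 20 = cf xor 20 = ef
byte 13: (f2 xor dd) xor 6c = 2f xor 6c = 43

a182b7cad4641f72b18a7a11ef43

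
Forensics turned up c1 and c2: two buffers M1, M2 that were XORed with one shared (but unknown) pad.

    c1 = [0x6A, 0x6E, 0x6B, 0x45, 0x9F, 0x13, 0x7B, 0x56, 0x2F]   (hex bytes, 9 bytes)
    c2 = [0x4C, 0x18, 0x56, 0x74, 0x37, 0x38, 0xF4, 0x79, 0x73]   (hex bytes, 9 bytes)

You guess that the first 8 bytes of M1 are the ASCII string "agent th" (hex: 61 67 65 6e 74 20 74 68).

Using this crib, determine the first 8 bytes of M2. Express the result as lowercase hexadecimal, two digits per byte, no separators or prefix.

4711585fdc0bfb47

First, c1 ⊕ c2 = (M1 ⊕ K) ⊕ (M2 ⊕ K) = M1 ⊕ M2, so the key drops out. Then M2 = (M1 ⊕ M2) ⊕ M1 over the first 8 bytes.
byte 0: (6a xor 4c) xor 61 = 26 xor 61 = 47
byte 1: (6e xor 18) xor 67 = 76 xor 67 = 11
byte 2: (6b xor 56) xor 65 = 3d xor 65 = 58
byte 3: (45 xor 74) xor 6e = 31 xor 6e = 5f
byte 4: (9f xor 37) xor 74 = a8 xor 74 = dc
byte 5: (13 xor 38) xor 20 = 2b xor 20 = 0b
byte 6: (7b xor f4) xor 74 = 8f xor 74 = fb
byte 7: (56 xor 79) xor 68 = 2f xor 68 = 47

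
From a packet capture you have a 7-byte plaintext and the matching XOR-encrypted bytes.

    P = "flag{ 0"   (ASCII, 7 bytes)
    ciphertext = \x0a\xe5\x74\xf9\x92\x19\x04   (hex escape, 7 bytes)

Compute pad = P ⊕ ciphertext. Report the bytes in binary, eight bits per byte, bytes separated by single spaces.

01101100 10001001 00010101 10011110 11101001 00111001 00110100

Since ciphertext = P ⊕ pad, XORing both sides with P gives pad = P ⊕ ciphertext.
byte 0: 66 XOR 0a = 6c
byte 1: 6c XOR e5 = 89
byte 2: 61 XOR 74 = 15
byte 3: 67 XOR f9 = 9e
byte 4: 7b XOR 92 = e9
byte 5: 20 XOR 19 = 39
byte 6: 30 XOR 04 = 34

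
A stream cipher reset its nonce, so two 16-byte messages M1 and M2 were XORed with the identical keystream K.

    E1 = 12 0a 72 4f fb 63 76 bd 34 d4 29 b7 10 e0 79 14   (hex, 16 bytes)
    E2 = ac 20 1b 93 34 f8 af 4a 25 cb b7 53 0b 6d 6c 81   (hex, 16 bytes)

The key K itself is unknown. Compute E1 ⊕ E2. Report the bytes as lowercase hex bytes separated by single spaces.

be 2a 69 dc cf 9b d9 f7 11 1f 9e e4 1b 8d 15 95

E1 ⊕ E2 = (M1 ⊕ K) ⊕ (M2 ⊕ K) = M1 ⊕ M2 — the shared key cancels under XOR.
byte 0:  18 xor 172 = 190
byte 1:  10 xor  32 =  42
byte 2: 114 xor  27 = 105
byte 3:  79 xor 147 = 220
byte 4: 251 xor  52 = 207
byte 5:  99 xor 248 = 155
byte 6: 118 xor 175 = 217
byte 7: 189 xor  74 = 247
byte 8:  52 xor  37 =  17
byte 9: 212 xor 203 =  31
byte 10:  41 xor 183 = 158
byte 11: 183 xor  83 = 228
byte 12:  16 xor  11 =  27
byte 13: 224 xor 109 = 141
byte 14: 121 xor 108 =  21
byte 15:  20 xor 129 = 149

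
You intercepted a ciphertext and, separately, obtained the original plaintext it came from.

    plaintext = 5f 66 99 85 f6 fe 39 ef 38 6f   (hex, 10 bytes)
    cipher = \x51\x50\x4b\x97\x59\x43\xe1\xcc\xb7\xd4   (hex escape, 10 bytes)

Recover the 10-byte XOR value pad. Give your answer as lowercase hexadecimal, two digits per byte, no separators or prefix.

0e36d212afbdd8238fbb

Since cipher = plaintext ⊕ pad, XORing both sides with plaintext gives pad = plaintext ⊕ cipher.
5f ⊕ 51 = 0e
66 ⊕ 50 = 36
99 ⊕ 4b = d2
85 ⊕ 97 = 12
f6 ⊕ 59 = af
fe ⊕ 43 = bd
39 ⊕ e1 = d8
ef ⊕ cc = 23
38 ⊕ b7 = 8f
6f ⊕ d4 = bb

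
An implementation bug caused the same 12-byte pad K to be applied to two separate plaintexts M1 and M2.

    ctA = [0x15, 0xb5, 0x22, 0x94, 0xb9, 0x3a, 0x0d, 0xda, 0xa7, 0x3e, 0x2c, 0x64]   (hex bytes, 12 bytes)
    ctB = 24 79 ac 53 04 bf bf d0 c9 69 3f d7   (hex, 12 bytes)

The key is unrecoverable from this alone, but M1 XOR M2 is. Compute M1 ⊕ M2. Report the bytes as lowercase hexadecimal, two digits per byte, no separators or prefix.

ctA ⊕ ctB = (M1 ⊕ K) ⊕ (M2 ⊕ K) = M1 ⊕ M2 — the shared key cancels under XOR.
15 ^ 24 = 31
b5 ^ 79 = cc
22 ^ ac = 8e
94 ^ 53 = c7
b9 ^ 04 = bd
3a ^ bf = 85
0d ^ bf = b2
da ^ d0 = 0a
a7 ^ c9 = 6e
3e ^ 69 = 57
2c ^ 3f = 13
64 ^ d7 = b3

31cc8ec7bd85b20a6e5713b3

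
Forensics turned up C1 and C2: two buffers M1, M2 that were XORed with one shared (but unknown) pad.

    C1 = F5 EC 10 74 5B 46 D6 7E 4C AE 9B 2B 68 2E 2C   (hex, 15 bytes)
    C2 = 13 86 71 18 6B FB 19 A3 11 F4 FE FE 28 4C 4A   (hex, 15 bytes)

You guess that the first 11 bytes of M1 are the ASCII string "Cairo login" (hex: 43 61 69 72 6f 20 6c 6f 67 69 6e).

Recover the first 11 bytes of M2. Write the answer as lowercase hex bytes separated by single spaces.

First, C1 ⊕ C2 = (M1 ⊕ K) ⊕ (M2 ⊕ K) = M1 ⊕ M2, so the key drops out. Then M2 = (M1 ⊕ M2) ⊕ M1 over the first 11 bytes.
byte 0: (f5 ⊕ 13) ⊕ 43 = e6 ⊕ 43 = a5
byte 1: (ec ⊕ 86) ⊕ 61 = 6a ⊕ 61 = 0b
byte 2: (10 ⊕ 71) ⊕ 69 = 61 ⊕ 69 = 08
byte 3: (74 ⊕ 18) ⊕ 72 = 6c ⊕ 72 = 1e
byte 4: (5b ⊕ 6b) ⊕ 6f = 30 ⊕ 6f = 5f
byte 5: (46 ⊕ fb) ⊕ 20 = bd ⊕ 20 = 9d
byte 6: (d6 ⊕ 19) ⊕ 6c = cf ⊕ 6c = a3
byte 7: (7e ⊕ a3) ⊕ 6f = dd ⊕ 6f = b2
byte 8: (4c ⊕ 11) ⊕ 67 = 5d ⊕ 67 = 3a
byte 9: (ae ⊕ f4) ⊕ 69 = 5a ⊕ 69 = 33
byte 10: (9b ⊕ fe) ⊕ 6e = 65 ⊕ 6e = 0b

a5 0b 08 1e 5f 9d a3 b2 3a 33 0b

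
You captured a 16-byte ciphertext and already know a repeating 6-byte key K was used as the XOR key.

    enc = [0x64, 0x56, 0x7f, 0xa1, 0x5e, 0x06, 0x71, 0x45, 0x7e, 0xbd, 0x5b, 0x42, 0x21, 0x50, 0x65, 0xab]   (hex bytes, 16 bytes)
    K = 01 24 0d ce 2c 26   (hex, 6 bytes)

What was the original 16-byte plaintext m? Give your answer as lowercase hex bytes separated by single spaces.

65 72 72 6f 72 20 70 61 73 73 77 64 20 74 68 65

The 6-byte key repeats, so the effective keystream is 01 24 0d ce 2c 26 01 24 0d ce 2c 26 01 24 0d ce.
byte 0: 64 ^ 01 = 65
byte 1: 56 ^ 24 = 72
byte 2: 7f ^ 0d = 72
byte 3: a1 ^ ce = 6f
byte 4: 5e ^ 2c = 72
byte 5: 06 ^ 26 = 20
byte 6: 71 ^ 01 = 70
byte 7: 45 ^ 24 = 61
byte 8: 7e ^ 0d = 73
byte 9: bd ^ ce = 73
byte 10: 5b ^ 2c = 77
byte 11: 42 ^ 26 = 64
byte 12: 21 ^ 01 = 20
byte 13: 50 ^ 24 = 74
byte 14: 65 ^ 0d = 68
byte 15: ab ^ ce = 65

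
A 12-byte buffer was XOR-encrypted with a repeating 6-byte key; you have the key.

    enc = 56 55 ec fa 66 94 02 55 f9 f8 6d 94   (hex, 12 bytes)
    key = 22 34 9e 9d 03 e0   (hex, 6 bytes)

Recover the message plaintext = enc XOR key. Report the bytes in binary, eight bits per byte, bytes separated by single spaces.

The 6-byte key repeats, so the effective keystream is 22 34 9e 9d 03 e0 22 34 9e 9d 03 e0.
byte 0: 56 ⊕ 22 = 74
byte 1: 55 ⊕ 34 = 61
byte 2: ec ⊕ 9e = 72
byte 3: fa ⊕ 9d = 67
byte 4: 66 ⊕ 03 = 65
byte 5: 94 ⊕ e0 = 74
byte 6: 02 ⊕ 22 = 20
byte 7: 55 ⊕ 34 = 61
byte 8: f9 ⊕ 9e = 67
byte 9: f8 ⊕ 9d = 65
byte 10: 6d ⊕ 03 = 6e
byte 11: 94 ⊕ e0 = 74

01110100 01100001 01110010 01100111 01100101 01110100 00100000 01100001 01100111 01100101 01101110 01110100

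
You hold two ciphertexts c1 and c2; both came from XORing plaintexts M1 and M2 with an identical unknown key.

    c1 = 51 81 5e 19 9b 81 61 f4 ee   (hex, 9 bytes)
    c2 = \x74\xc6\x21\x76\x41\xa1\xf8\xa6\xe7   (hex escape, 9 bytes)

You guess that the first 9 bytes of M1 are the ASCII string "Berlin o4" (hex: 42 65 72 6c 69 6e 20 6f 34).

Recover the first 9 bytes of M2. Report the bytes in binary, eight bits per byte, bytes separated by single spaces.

First, c1 ⊕ c2 = (M1 ⊕ K) ⊕ (M2 ⊕ K) = M1 ⊕ M2, so the key drops out. Then M2 = (M1 ⊕ M2) ⊕ M1 over the first 9 bytes.
byte 0: (51 ^ 74) ^ 42 = 25 ^ 42 = 67
byte 1: (81 ^ c6) ^ 65 = 47 ^ 65 = 22
byte 2: (5e ^ 21) ^ 72 = 7f ^ 72 = 0d
byte 3: (19 ^ 76) ^ 6c = 6f ^ 6c = 03
byte 4: (9b ^ 41) ^ 69 = da ^ 69 = b3
byte 5: (81 ^ a1) ^ 6e = 20 ^ 6e = 4e
byte 6: (61 ^ f8) ^ 20 = 99 ^ 20 = b9
byte 7: (f4 ^ a6) ^ 6f = 52 ^ 6f = 3d
byte 8: (ee ^ e7) ^ 34 = 09 ^ 34 = 3d

01100111 00100010 00001101 00000011 10110011 01001110 10111001 00111101 00111101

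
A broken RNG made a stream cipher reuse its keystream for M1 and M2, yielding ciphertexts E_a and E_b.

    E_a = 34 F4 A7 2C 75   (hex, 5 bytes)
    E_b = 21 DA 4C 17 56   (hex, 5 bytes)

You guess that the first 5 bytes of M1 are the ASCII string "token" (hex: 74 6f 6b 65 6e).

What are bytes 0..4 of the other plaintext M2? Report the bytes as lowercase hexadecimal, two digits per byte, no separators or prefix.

First, E_a ⊕ E_b = (M1 ⊕ K) ⊕ (M2 ⊕ K) = M1 ⊕ M2, so the key drops out. Then M2 = (M1 ⊕ M2) ⊕ M1 over the first 5 bytes.
byte 0: (34 ⊕ 21) ⊕ 74 = 15 ⊕ 74 = 61
byte 1: (f4 ⊕ da) ⊕ 6f = 2e ⊕ 6f = 41
byte 2: (a7 ⊕ 4c) ⊕ 6b = eb ⊕ 6b = 80
byte 3: (2c ⊕ 17) ⊕ 65 = 3b ⊕ 65 = 5e
byte 4: (75 ⊕ 56) ⊕ 6e = 23 ⊕ 6e = 4d

6141805e4d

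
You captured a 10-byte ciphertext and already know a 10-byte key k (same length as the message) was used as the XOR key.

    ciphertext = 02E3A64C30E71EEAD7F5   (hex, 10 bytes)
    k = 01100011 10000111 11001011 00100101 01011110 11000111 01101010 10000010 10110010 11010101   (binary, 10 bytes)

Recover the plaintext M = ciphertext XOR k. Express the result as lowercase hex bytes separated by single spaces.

61 64 6d 69 6e 20 74 68 65 20

XOR is its own inverse, so applying the key byte-wise gives the result directly.
02 XOR 63 = 61
e3 XOR 87 = 64
a6 XOR cb = 6d
4c XOR 25 = 69
30 XOR 5e = 6e
e7 XOR c7 = 20
1e XOR 6a = 74
ea XOR 82 = 68
d7 XOR b2 = 65
f5 XOR d5 = 20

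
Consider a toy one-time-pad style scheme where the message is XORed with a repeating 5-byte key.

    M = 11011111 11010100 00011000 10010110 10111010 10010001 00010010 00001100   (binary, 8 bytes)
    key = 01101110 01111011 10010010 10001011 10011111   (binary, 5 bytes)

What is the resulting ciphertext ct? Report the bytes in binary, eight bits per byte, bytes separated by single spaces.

10110001 10101111 10001010 00011101 00100101 11111111 01101001 10011110

The 5-byte key repeats, so the effective keystream is 6e 7b 92 8b 9f 6e 7b 92.
byte 0: 223 ^ 110 = 177
byte 1: 212 ^ 123 = 175
byte 2:  24 ^ 146 = 138
byte 3: 150 ^ 139 =  29
byte 4: 186 ^ 159 =  37
byte 5: 145 ^ 110 = 255
byte 6:  18 ^ 123 = 105
byte 7:  12 ^ 146 = 158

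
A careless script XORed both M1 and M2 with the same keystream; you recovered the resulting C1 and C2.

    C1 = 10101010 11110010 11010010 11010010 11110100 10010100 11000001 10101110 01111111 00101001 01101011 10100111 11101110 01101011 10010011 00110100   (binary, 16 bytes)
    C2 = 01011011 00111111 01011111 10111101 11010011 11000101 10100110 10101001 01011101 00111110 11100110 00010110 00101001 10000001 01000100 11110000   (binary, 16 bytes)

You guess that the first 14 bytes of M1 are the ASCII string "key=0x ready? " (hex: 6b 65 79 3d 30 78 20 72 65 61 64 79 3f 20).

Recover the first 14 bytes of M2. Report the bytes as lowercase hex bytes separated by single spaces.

First, C1 ⊕ C2 = (M1 ⊕ K) ⊕ (M2 ⊕ K) = M1 ⊕ M2, so the key drops out. Then M2 = (M1 ⊕ M2) ⊕ M1 over the first 14 bytes.
byte 0: (aa ⊕ 5b) ⊕ 6b = f1 ⊕ 6b = 9a
byte 1: (f2 ⊕ 3f) ⊕ 65 = cd ⊕ 65 = a8
byte 2: (d2 ⊕ 5f) ⊕ 79 = 8d ⊕ 79 = f4
byte 3: (d2 ⊕ bd) ⊕ 3d = 6f ⊕ 3d = 52
byte 4: (f4 ⊕ d3) ⊕ 30 = 27 ⊕ 30 = 17
byte 5: (94 ⊕ c5) ⊕ 78 = 51 ⊕ 78 = 29
byte 6: (c1 ⊕ a6) ⊕ 20 = 67 ⊕ 20 = 47
byte 7: (ae ⊕ a9) ⊕ 72 = 07 ⊕ 72 = 75
byte 8: (7f ⊕ 5d) ⊕ 65 = 22 ⊕ 65 = 47
byte 9: (29 ⊕ 3e) ⊕ 61 = 17 ⊕ 61 = 76
byte 10: (6b ⊕ e6) ⊕ 64 = 8d ⊕ 64 = e9
byte 11: (a7 ⊕ 16) ⊕ 79 = b1 ⊕ 79 = c8
byte 12: (ee ⊕ 29) ⊕ 3f = c7 ⊕ 3f = f8
byte 13: (6b ⊕ 81) ⊕ 20 = ea ⊕ 20 = ca

9a a8 f4 52 17 29 47 75 47 76 e9 c8 f8 ca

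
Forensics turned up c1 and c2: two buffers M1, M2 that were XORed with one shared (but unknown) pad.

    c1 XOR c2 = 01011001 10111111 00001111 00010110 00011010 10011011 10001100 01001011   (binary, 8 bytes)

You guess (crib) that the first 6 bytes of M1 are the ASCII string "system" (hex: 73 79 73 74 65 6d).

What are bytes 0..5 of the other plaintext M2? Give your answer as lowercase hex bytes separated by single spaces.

2a c6 7c 62 7f f6

Since c1 ⊕ c2 = M1 ⊕ M2, XORing with the guessed M1 bytes yields the corresponding M2 bytes: M2 = (c1 ⊕ c2) ⊕ M1.
59 ⊕ 73 = 2a
bf ⊕ 79 = c6
0f ⊕ 73 = 7c
16 ⊕ 74 = 62
1a ⊕ 65 = 7f
9b ⊕ 6d = f6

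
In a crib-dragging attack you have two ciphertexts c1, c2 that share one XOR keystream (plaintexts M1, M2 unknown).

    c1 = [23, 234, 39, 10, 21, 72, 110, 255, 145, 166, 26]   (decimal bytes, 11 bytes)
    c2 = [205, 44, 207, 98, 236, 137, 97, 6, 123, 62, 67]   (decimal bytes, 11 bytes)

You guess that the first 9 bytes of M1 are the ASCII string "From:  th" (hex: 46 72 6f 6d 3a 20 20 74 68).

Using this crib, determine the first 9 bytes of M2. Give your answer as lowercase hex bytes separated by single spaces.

First, c1 ⊕ c2 = (M1 ⊕ K) ⊕ (M2 ⊕ K) = M1 ⊕ M2, so the key drops out. Then M2 = (M1 ⊕ M2) ⊕ M1 over the first 9 bytes.
byte 0: (17 XOR cd) XOR 46 = da XOR 46 = 9c
byte 1: (ea XOR 2c) XOR 72 = c6 XOR 72 = b4
byte 2: (27 XOR cf) XOR 6f = e8 XOR 6f = 87
byte 3: (0a XOR 62) XOR 6d = 68 XOR 6d = 05
byte 4: (15 XOR ec) XOR 3a = f9 XOR 3a = c3
byte 5: (48 XOR 89) XOR 20 = c1 XOR 20 = e1
byte 6: (6e XOR 61) XOR 20 = 0f XOR 20 = 2f
byte 7: (ff XOR 06) XOR 74 = f9 XOR 74 = 8d
byte 8: (91 XOR 7b) XOR 68 = ea XOR 68 = 82

9c b4 87 05 c3 e1 2f 8d 82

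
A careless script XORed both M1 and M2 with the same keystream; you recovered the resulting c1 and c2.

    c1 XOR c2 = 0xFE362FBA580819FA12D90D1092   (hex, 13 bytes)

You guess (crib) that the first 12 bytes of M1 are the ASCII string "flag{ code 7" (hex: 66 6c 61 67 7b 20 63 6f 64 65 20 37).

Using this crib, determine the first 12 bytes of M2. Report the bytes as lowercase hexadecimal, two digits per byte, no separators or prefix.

Since c1 ⊕ c2 = M1 ⊕ M2, XORing with the guessed M1 bytes yields the corresponding M2 bytes: M2 = (c1 ⊕ c2) ⊕ M1.
byte 0: 254 ⊕ 102 = 152
byte 1:  54 ⊕ 108 =  90
byte 2:  47 ⊕  97 =  78
byte 3: 186 ⊕ 103 = 221
byte 4:  88 ⊕ 123 =  35
byte 5:   8 ⊕  32 =  40
byte 6:  25 ⊕  99 = 122
byte 7: 250 ⊕ 111 = 149
byte 8:  18 ⊕ 100 = 118
byte 9: 217 ⊕ 101 = 188
byte 10:  13 ⊕  32 =  45
byte 11:  16 ⊕  55 =  39

985a4edd23287a9576bc2d27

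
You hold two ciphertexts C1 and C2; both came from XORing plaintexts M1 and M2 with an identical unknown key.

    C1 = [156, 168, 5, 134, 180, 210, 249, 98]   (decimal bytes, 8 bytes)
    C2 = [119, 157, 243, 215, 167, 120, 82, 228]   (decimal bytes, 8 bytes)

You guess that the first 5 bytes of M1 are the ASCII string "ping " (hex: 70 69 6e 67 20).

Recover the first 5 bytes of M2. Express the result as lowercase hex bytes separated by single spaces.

First, C1 ⊕ C2 = (M1 ⊕ K) ⊕ (M2 ⊕ K) = M1 ⊕ M2, so the key drops out. Then M2 = (M1 ⊕ M2) ⊕ M1 over the first 5 bytes.
byte 0: (9c xor 77) xor 70 = eb xor 70 = 9b
byte 1: (a8 xor 9d) xor 69 = 35 xor 69 = 5c
byte 2: (05 xor f3) xor 6e = f6 xor 6e = 98
byte 3: (86 xor d7) xor 67 = 51 xor 67 = 36
byte 4: (b4 xor a7) xor 20 = 13 xor 20 = 33

9b 5c 98 36 33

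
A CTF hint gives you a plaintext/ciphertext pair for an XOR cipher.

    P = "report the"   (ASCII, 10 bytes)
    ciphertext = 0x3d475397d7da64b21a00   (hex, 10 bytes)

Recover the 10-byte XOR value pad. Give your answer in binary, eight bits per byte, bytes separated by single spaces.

Since ciphertext = P ⊕ pad, XORing both sides with P gives pad = P ⊕ ciphertext.
72 xor 3d = 4f
65 xor 47 = 22
70 xor 53 = 23
6f xor 97 = f8
72 xor d7 = a5
74 xor da = ae
20 xor 64 = 44
74 xor b2 = c6
68 xor 1a = 72
65 xor 00 = 65

01001111 00100010 00100011 11111000 10100101 10101110 01000100 11000110 01110010 01100101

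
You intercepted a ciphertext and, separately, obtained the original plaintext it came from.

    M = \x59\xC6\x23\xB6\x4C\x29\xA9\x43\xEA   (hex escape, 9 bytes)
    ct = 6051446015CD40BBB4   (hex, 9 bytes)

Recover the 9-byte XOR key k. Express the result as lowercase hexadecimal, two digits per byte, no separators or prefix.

399767d659e4e9f85e

Since ct = M ⊕ k, XORing both sides with M gives k = M ⊕ ct.
59 XOR 60 = 39
c6 XOR 51 = 97
23 XOR 44 = 67
b6 XOR 60 = d6
4c XOR 15 = 59
29 XOR cd = e4
a9 XOR 40 = e9
43 XOR bb = f8
ea XOR b4 = 5e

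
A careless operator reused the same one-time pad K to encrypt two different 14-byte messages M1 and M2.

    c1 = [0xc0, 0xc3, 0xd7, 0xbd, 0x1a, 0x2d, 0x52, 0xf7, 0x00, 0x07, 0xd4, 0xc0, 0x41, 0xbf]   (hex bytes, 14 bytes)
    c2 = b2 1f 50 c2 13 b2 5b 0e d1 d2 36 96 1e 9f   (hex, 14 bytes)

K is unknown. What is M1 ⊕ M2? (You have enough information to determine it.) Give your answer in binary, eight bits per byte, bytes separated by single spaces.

01110010 11011100 10000111 01111111 00001001 10011111 00001001 11111001 11010001 11010101 11100010 01010110 01011111 00100000

c1 ⊕ c2 = (M1 ⊕ K) ⊕ (M2 ⊕ K) = M1 ⊕ M2 — the shared key cancels under XOR.
11000000 xor 10110010 = 01110010
11000011 xor 00011111 = 11011100
11010111 xor 01010000 = 10000111
10111101 xor 11000010 = 01111111
00011010 xor 00010011 = 00001001
00101101 xor 10110010 = 10011111
01010010 xor 01011011 = 00001001
11110111 xor 00001110 = 11111001
00000000 xor 11010001 = 11010001
00000111 xor 11010010 = 11010101
11010100 xor 00110110 = 11100010
11000000 xor 10010110 = 01010110
01000001 xor 00011110 = 01011111
10111111 xor 10011111 = 00100000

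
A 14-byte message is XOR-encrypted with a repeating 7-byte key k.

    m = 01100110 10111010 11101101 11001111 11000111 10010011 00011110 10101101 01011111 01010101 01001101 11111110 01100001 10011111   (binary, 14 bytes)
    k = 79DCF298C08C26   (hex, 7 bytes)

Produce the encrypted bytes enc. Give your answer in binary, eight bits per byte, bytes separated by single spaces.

The 7-byte key repeats, so the effective keystream is 79 dc f2 98 c0 8c 26 79 dc f2 98 c0 8c 26.
byte 0: 102 xor 121 =  31
byte 1: 186 xor 220 = 102
byte 2: 237 xor 242 =  31
byte 3: 207 xor 152 =  87
byte 4: 199 xor 192 =   7
byte 5: 147 xor 140 =  31
byte 6:  30 xor  38 =  56
byte 7: 173 xor 121 = 212
byte 8:  95 xor 220 = 131
byte 9:  85 xor 242 = 167
byte 10:  77 xor 152 = 213
byte 11: 254 xor 192 =  62
byte 12:  97 xor 140 = 237
byte 13: 159 xor  38 = 185

00011111 01100110 00011111 01010111 00000111 00011111 00111000 11010100 10000011 10100111 11010101 00111110 11101101 10111001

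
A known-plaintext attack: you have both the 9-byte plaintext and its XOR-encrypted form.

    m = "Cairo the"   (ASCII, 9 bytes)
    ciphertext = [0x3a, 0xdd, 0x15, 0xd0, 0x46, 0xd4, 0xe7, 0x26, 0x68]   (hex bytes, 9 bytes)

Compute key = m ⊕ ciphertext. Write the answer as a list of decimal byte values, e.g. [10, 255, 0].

Since ciphertext = m ⊕ key, XORing both sides with m gives key = m ⊕ ciphertext.
byte 0: 01000011 ⊕ 00111010 = 01111001
byte 1: 01100001 ⊕ 11011101 = 10111100
byte 2: 01101001 ⊕ 00010101 = 01111100
byte 3: 01110010 ⊕ 11010000 = 10100010
byte 4: 01101111 ⊕ 01000110 = 00101001
byte 5: 00100000 ⊕ 11010100 = 11110100
byte 6: 01110100 ⊕ 11100111 = 10010011
byte 7: 01101000 ⊕ 00100110 = 01001110
byte 8: 01100101 ⊕ 01101000 = 00001101

[121, 188, 124, 162, 41, 244, 147, 78, 13]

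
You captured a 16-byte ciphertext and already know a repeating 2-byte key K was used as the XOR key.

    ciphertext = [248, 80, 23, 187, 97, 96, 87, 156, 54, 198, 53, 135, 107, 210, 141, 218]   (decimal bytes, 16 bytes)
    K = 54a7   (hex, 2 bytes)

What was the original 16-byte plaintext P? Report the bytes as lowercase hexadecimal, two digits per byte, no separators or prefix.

The 2-byte key repeats, so the effective keystream is 54 a7 54 a7 54 a7 54 a7 54 a7 54 a7 54 a7 54 a7.
byte 0: 248 XOR  84 = 172
byte 1:  80 XOR 167 = 247
byte 2:  23 XOR  84 =  67
byte 3: 187 XOR 167 =  28
byte 4:  97 XOR  84 =  53
byte 5:  96 XOR 167 = 199
byte 6:  87 XOR  84 =   3
byte 7: 156 XOR 167 =  59
byte 8:  54 XOR  84 =  98
byte 9: 198 XOR 167 =  97
byte 10:  53 XOR  84 =  97
byte 11: 135 XOR 167 =  32
byte 12: 107 XOR  84 =  63
byte 13: 210 XOR 167 = 117
byte 14: 141 XOR  84 = 217
byte 15: 218 XOR 167 = 125

acf7431c35c7033b626161203f75d97d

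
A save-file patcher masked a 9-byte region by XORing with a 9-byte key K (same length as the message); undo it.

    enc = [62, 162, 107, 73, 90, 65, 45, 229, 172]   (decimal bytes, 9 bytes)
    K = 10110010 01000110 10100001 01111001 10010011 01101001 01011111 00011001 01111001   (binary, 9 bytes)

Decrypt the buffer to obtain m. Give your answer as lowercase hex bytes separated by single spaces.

XOR is its own inverse, so applying the key byte-wise gives the result directly.
00111110 XOR 10110010 = 10001100
10100010 XOR 01000110 = 11100100
01101011 XOR 10100001 = 11001010
01001001 XOR 01111001 = 00110000
01011010 XOR 10010011 = 11001001
01000001 XOR 01101001 = 00101000
00101101 XOR 01011111 = 01110010
11100101 XOR 00011001 = 11111100
10101100 XOR 01111001 = 11010101

8c e4 ca 30 c9 28 72 fc d5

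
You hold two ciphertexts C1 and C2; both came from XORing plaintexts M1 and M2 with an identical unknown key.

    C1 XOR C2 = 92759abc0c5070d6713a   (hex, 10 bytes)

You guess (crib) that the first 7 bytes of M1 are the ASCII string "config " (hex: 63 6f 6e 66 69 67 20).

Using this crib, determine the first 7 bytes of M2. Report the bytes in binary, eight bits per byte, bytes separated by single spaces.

11110001 00011010 11110100 11011010 01100101 00110111 01010000

Since C1 ⊕ C2 = M1 ⊕ M2, XORing with the guessed M1 bytes yields the corresponding M2 bytes: M2 = (C1 ⊕ C2) ⊕ M1.
92 XOR 63 = f1
75 XOR 6f = 1a
9a XOR 6e = f4
bc XOR 66 = da
0c XOR 69 = 65
50 XOR 67 = 37
70 XOR 20 = 50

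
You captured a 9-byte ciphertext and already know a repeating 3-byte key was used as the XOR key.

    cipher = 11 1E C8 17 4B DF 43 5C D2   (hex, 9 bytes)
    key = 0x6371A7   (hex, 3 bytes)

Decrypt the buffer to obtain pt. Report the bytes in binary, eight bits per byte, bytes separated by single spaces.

01110010 01101111 01101111 01110100 00111010 01111000 00100000 00101101 01110101

The 3-byte key repeats, so the effective keystream is 63 71 a7 63 71 a7 63 71 a7.
byte 0: 11 ⊕ 63 = 72
byte 1: 1e ⊕ 71 = 6f
byte 2: c8 ⊕ a7 = 6f
byte 3: 17 ⊕ 63 = 74
byte 4: 4b ⊕ 71 = 3a
byte 5: df ⊕ a7 = 78
byte 6: 43 ⊕ 63 = 20
byte 7: 5c ⊕ 71 = 2d
byte 8: d2 ⊕ a7 = 75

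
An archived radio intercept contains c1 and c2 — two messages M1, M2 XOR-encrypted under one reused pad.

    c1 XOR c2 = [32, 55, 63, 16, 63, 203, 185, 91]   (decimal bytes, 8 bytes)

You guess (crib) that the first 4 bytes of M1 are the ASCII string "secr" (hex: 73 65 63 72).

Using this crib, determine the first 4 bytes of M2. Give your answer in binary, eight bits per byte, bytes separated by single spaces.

01010011 01010010 01011100 01100010

Since c1 ⊕ c2 = M1 ⊕ M2, XORing with the guessed M1 bytes yields the corresponding M2 bytes: M2 = (c1 ⊕ c2) ⊕ M1.
byte 0: 20 xor 73 = 53
byte 1: 37 xor 65 = 52
byte 2: 3f xor 63 = 5c
byte 3: 10 xor 72 = 62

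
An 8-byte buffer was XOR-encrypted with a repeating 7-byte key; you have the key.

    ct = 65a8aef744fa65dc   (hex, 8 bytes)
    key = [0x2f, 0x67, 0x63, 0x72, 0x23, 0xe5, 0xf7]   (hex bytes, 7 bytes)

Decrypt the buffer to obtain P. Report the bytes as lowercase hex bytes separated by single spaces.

4a cf cd 85 67 1f 92 f3

The 7-byte key repeats, so the effective keystream is 2f 67 63 72 23 e5 f7 2f.
byte 0: 01100101 ^ 00101111 = 01001010
byte 1: 10101000 ^ 01100111 = 11001111
byte 2: 10101110 ^ 01100011 = 11001101
byte 3: 11110111 ^ 01110010 = 10000101
byte 4: 01000100 ^ 00100011 = 01100111
byte 5: 11111010 ^ 11100101 = 00011111
byte 6: 01100101 ^ 11110111 = 10010010
byte 7: 11011100 ^ 00101111 = 11110011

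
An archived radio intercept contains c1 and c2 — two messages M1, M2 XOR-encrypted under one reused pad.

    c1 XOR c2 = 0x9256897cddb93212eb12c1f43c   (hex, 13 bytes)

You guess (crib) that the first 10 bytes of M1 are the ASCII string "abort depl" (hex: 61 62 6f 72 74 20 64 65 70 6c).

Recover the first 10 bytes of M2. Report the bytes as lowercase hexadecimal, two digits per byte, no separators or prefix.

f334e60ea99956779b7e

Since c1 ⊕ c2 = M1 ⊕ M2, XORing with the guessed M1 bytes yields the corresponding M2 bytes: M2 = (c1 ⊕ c2) ⊕ M1.
byte 0: 10010010 ^ 01100001 = 11110011
byte 1: 01010110 ^ 01100010 = 00110100
byte 2: 10001001 ^ 01101111 = 11100110
byte 3: 01111100 ^ 01110010 = 00001110
byte 4: 11011101 ^ 01110100 = 10101001
byte 5: 10111001 ^ 00100000 = 10011001
byte 6: 00110010 ^ 01100100 = 01010110
byte 7: 00010010 ^ 01100101 = 01110111
byte 8: 11101011 ^ 01110000 = 10011011
byte 9: 00010010 ^ 01101100 = 01111110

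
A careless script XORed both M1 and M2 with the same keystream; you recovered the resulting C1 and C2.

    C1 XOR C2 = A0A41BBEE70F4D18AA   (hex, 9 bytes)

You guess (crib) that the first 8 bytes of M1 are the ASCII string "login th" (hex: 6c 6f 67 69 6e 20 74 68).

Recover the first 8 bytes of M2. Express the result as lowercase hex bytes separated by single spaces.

cc cb 7c d7 89 2f 39 70

Since C1 ⊕ C2 = M1 ⊕ M2, XORing with the guessed M1 bytes yields the corresponding M2 bytes: M2 = (C1 ⊕ C2) ⊕ M1.
160 ⊕ 108 = 204
164 ⊕ 111 = 203
 27 ⊕ 103 = 124
190 ⊕ 105 = 215
231 ⊕ 110 = 137
 15 ⊕  32 =  47
 77 ⊕ 116 =  57
 24 ⊕ 104 = 112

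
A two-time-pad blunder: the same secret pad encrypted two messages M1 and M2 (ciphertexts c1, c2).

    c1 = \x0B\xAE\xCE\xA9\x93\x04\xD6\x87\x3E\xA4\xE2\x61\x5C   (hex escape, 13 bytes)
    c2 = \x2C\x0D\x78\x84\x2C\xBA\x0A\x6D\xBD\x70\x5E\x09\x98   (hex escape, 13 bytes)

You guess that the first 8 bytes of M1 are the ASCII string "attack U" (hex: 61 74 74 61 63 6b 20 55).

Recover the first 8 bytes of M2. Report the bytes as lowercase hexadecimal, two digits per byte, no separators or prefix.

First, c1 ⊕ c2 = (M1 ⊕ K) ⊕ (M2 ⊕ K) = M1 ⊕ M2, so the key drops out. Then M2 = (M1 ⊕ M2) ⊕ M1 over the first 8 bytes.
byte 0: (0b XOR 2c) XOR 61 = 27 XOR 61 = 46
byte 1: (ae XOR 0d) XOR 74 = a3 XOR 74 = d7
byte 2: (ce XOR 78) XOR 74 = b6 XOR 74 = c2
byte 3: (a9 XOR 84) XOR 61 = 2d XOR 61 = 4c
byte 4: (93 XOR 2c) XOR 63 = bf XOR 63 = dc
byte 5: (04 XOR ba) XOR 6b = be XOR 6b = d5
byte 6: (d6 XOR 0a) XOR 20 = dc XOR 20 = fc
byte 7: (87 XOR 6d) XOR 55 = ea XOR 55 = bf

46d7c24cdcd5fcbf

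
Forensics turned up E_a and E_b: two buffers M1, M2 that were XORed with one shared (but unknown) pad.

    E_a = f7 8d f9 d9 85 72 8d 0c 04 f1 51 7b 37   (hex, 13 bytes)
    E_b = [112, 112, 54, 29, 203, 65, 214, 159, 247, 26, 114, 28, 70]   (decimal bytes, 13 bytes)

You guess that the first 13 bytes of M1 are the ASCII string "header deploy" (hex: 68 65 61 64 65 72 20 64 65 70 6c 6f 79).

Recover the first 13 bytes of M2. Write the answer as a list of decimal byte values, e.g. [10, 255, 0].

[239, 152, 174, 160, 43, 65, 123, 247, 150, 155, 79, 8, 8]

First, E_a ⊕ E_b = (M1 ⊕ K) ⊕ (M2 ⊕ K) = M1 ⊕ M2, so the key drops out. Then M2 = (M1 ⊕ M2) ⊕ M1 over the first 13 bytes.
byte 0: (f7 xor 70) xor 68 = 87 xor 68 = ef
byte 1: (8d xor 70) xor 65 = fd xor 65 = 98
byte 2: (f9 xor 36) xor 61 = cf xor 61 = ae
byte 3: (d9 xor 1d) xor 64 = c4 xor 64 = a0
byte 4: (85 xor cb) xor 65 = 4e xor 65 = 2b
byte 5: (72 xor 41) xor 72 = 33 xor 72 = 41
byte 6: (8d xor d6) xor 20 = 5b xor 20 = 7b
byte 7: (0c xor 9f) xor 64 = 93 xor 64 = f7
byte 8: (04 xor f7) xor 65 = f3 xor 65 = 96
byte 9: (f1 xor 1a) xor 70 = eb xor 70 = 9b
byte 10: (51 xor 72) xor 6c = 23 xor 6c = 4f
byte 11: (7b xor 1c) xor 6f = 67 xor 6f = 08
byte 12: (37 xor 46) xor 79 = 71 xor 79 = 08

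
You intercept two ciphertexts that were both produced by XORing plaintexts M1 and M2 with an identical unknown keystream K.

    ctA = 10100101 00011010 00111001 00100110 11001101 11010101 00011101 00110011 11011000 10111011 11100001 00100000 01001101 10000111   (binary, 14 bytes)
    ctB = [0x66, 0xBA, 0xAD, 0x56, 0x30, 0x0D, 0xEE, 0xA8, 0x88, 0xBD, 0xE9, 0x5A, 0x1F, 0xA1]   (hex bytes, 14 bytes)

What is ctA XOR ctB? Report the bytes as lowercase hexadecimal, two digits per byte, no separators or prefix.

ctA ⊕ ctB = (M1 ⊕ K) ⊕ (M2 ⊕ K) = M1 ⊕ M2 — the shared key cancels under XOR.
165 xor 102 = 195
 26 xor 186 = 160
 57 xor 173 = 148
 38 xor  86 = 112
205 xor  48 = 253
213 xor  13 = 216
 29 xor 238 = 243
 51 xor 168 = 155
216 xor 136 =  80
187 xor 189 =   6
225 xor 233 =   8
 32 xor  90 = 122
 77 xor  31 =  82
135 xor 161 =  38

c3a09470fdd8f39b5006087a5226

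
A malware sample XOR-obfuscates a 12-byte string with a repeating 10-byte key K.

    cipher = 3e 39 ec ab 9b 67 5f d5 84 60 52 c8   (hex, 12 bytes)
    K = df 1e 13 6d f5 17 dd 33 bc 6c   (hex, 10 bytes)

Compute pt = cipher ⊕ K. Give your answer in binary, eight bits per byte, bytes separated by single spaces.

11100001 00100111 11111111 11000110 01101110 01110000 10000010 11100110 00111000 00001100 10001101 11010110

The 10-byte key repeats, so the effective keystream is df 1e 13 6d f5 17 dd 33 bc 6c df 1e.
byte 0: 3e ^ df = e1
byte 1: 39 ^ 1e = 27
byte 2: ec ^ 13 = ff
byte 3: ab ^ 6d = c6
byte 4: 9b ^ f5 = 6e
byte 5: 67 ^ 17 = 70
byte 6: 5f ^ dd = 82
byte 7: d5 ^ 33 = e6
byte 8: 84 ^ bc = 38
byte 9: 60 ^ 6c = 0c
byte 10: 52 ^ df = 8d
byte 11: c8 ^ 1e = d6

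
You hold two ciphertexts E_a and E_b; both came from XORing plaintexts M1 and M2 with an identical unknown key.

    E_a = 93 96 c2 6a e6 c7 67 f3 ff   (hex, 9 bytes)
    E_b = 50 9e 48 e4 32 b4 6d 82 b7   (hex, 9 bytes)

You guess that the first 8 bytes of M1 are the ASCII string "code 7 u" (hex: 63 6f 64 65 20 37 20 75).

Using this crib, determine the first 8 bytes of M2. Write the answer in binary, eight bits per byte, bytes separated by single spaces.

First, E_a ⊕ E_b = (M1 ⊕ K) ⊕ (M2 ⊕ K) = M1 ⊕ M2, so the key drops out. Then M2 = (M1 ⊕ M2) ⊕ M1 over the first 8 bytes.
byte 0: (93 ⊕ 50) ⊕ 63 = c3 ⊕ 63 = a0
byte 1: (96 ⊕ 9e) ⊕ 6f = 08 ⊕ 6f = 67
byte 2: (c2 ⊕ 48) ⊕ 64 = 8a ⊕ 64 = ee
byte 3: (6a ⊕ e4) ⊕ 65 = 8e ⊕ 65 = eb
byte 4: (e6 ⊕ 32) ⊕ 20 = d4 ⊕ 20 = f4
byte 5: (c7 ⊕ b4) ⊕ 37 = 73 ⊕ 37 = 44
byte 6: (67 ⊕ 6d) ⊕ 20 = 0a ⊕ 20 = 2a
byte 7: (f3 ⊕ 82) ⊕ 75 = 71 ⊕ 75 = 04

10100000 01100111 11101110 11101011 11110100 01000100 00101010 00000100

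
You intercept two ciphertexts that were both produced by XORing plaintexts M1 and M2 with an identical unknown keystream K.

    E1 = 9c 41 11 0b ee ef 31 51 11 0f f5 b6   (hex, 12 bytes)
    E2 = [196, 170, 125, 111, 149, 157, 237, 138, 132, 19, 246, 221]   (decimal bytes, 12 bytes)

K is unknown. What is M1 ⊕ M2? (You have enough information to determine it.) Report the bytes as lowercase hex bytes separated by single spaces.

58 eb 6c 64 7b 72 dc db 95 1c 03 6b

E1 ⊕ E2 = (M1 ⊕ K) ⊕ (M2 ⊕ K) = M1 ⊕ M2 — the shared key cancels under XOR.
10011100 XOR 11000100 = 01011000
01000001 XOR 10101010 = 11101011
00010001 XOR 01111101 = 01101100
00001011 XOR 01101111 = 01100100
11101110 XOR 10010101 = 01111011
11101111 XOR 10011101 = 01110010
00110001 XOR 11101101 = 11011100
01010001 XOR 10001010 = 11011011
00010001 XOR 10000100 = 10010101
00001111 XOR 00010011 = 00011100
11110101 XOR 11110110 = 00000011
10110110 XOR 11011101 = 01101011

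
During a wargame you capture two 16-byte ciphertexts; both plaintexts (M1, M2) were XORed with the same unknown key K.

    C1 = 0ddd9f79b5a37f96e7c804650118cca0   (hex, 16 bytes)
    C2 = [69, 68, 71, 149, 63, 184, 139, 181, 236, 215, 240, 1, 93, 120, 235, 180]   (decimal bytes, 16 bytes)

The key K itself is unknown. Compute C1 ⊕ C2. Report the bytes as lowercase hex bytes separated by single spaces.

48 99 d8 ec 8a 1b f4 23 0b 1f f4 64 5c 60 27 14

C1 ⊕ C2 = (M1 ⊕ K) ⊕ (M2 ⊕ K) = M1 ⊕ M2 — the shared key cancels under XOR.
0d XOR 45 = 48
dd XOR 44 = 99
9f XOR 47 = d8
79 XOR 95 = ec
b5 XOR 3f = 8a
a3 XOR b8 = 1b
7f XOR 8b = f4
96 XOR b5 = 23
e7 XOR ec = 0b
c8 XOR d7 = 1f
04 XOR f0 = f4
65 XOR 01 = 64
01 XOR 5d = 5c
18 XOR 78 = 60
cc XOR eb = 27
a0 XOR b4 = 14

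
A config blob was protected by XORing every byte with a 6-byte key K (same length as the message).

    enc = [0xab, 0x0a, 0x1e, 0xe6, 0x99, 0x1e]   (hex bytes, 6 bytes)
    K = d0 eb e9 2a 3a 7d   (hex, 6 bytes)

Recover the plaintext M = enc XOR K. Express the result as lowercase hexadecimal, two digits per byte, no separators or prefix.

XOR is its own inverse, so applying the key byte-wise gives the result directly.
byte 0: 10101011 ^ 11010000 = 01111011
byte 1: 00001010 ^ 11101011 = 11100001
byte 2: 00011110 ^ 11101001 = 11110111
byte 3: 11100110 ^ 00101010 = 11001100
byte 4: 10011001 ^ 00111010 = 10100011
byte 5: 00011110 ^ 01111101 = 01100011

7be1f7cca363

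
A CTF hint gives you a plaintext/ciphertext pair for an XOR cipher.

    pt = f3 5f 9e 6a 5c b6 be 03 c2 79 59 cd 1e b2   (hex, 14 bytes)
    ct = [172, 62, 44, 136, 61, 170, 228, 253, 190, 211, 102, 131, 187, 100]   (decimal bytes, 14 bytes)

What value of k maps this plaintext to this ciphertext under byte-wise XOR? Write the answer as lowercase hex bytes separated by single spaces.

5f 61 b2 e2 61 1c 5a fe 7c aa 3f 4e a5 d6

Since ct = pt ⊕ k, XORing both sides with pt gives k = pt ⊕ ct.
243 ^ 172 =  95
 95 ^  62 =  97
158 ^  44 = 178
106 ^ 136 = 226
 92 ^  61 =  97
182 ^ 170 =  28
190 ^ 228 =  90
  3 ^ 253 = 254
194 ^ 190 = 124
121 ^ 211 = 170
 89 ^ 102 =  63
205 ^ 131 =  78
 30 ^ 187 = 165
178 ^ 100 = 214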